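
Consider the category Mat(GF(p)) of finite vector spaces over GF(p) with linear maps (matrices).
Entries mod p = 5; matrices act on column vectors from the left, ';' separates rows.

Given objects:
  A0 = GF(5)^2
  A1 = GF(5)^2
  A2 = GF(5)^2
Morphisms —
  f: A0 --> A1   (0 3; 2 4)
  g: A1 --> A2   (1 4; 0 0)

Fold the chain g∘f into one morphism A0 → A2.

  e0=⟨1,0⟩ f-->⟨0,2⟩ g-->⟨3,0⟩
  e1=⟨0,1⟩ f-->⟨3,4⟩ g-->⟨4,0⟩
composite: (3 4; 0 0)

Answer: (3 4; 0 0)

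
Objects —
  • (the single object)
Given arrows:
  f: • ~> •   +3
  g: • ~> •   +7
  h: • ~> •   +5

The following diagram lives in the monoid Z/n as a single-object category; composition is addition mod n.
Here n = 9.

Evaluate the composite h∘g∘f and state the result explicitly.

  0 +3≡3 +7≡1 +5≡6  (mod 9)
⟦path⟧: +6

Answer: +6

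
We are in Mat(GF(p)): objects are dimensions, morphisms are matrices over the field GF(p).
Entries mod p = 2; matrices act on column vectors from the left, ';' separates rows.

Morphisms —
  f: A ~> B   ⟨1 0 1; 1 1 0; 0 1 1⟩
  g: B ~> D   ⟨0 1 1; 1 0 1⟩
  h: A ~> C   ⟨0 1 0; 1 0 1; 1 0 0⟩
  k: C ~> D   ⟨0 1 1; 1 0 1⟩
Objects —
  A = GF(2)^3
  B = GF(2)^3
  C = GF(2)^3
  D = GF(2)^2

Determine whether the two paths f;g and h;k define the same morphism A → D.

Answer: DOES NOT COMMUTE

Derivation:
Along f;g (path 1):
  e0=(1,0,0) f~>(1,1,0) g~>(1,1)
  e1=(0,1,0) f~>(0,1,1) g~>(0,1)
  e2=(0,0,1) f~>(1,0,1) g~>(1,0)
  ⟦path⟧₁ = ⟨1 0 1; 1 1 0⟩
Along h;k (path 2):
  e0=(1,0,0) h~>(0,1,1) k~>(0,1)
  e1=(0,1,0) h~>(1,0,0) k~>(0,1)
  e2=(0,0,1) h~>(0,1,0) k~>(1,0)
  ⟦path⟧₂ = ⟨0 0 1; 1 1 0⟩
Equal? distinct morphisms ✗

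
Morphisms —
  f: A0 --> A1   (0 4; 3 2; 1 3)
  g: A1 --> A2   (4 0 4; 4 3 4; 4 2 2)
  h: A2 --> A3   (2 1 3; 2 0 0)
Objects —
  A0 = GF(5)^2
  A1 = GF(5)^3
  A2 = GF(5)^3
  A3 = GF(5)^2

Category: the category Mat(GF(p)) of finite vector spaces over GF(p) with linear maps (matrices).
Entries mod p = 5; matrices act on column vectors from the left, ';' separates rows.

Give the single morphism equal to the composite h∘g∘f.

  e0=[1,0] f-->[0,3,1] g-->[4,3,3] h-->[0,3]
  e1=[0,1] f-->[4,2,3] g-->[3,4,1] h-->[3,1]
result: (0 3; 3 1)

Answer: (0 3; 3 1)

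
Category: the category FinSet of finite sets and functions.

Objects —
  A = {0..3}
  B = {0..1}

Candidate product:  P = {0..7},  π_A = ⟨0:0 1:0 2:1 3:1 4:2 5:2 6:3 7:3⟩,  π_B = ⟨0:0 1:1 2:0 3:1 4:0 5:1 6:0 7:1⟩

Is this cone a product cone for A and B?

Answer: VALID PRODUCT

Derivation:
|A|·|B| = 4·2 = 8;  |P| = 8
Check the pairing map k ↦ (π_A(k), π_B(k)):
  0 : (0,0)
  1 : (0,1)
  2 : (1,0)
  3 : (1,1)
  4 : (2,0)
  5 : (2,1)
  6 : (3,0)
  7 : (3,1)
distinct pairs in image: 8 / 8 needed
  → bijection onto A×B; projections well-typed.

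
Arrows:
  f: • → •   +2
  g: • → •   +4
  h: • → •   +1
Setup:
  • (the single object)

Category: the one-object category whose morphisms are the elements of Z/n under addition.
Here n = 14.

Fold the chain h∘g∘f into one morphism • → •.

Answer: +7

Work:
  0 +2≡2 +4≡6 +1≡7  (mod 14)
composite: +7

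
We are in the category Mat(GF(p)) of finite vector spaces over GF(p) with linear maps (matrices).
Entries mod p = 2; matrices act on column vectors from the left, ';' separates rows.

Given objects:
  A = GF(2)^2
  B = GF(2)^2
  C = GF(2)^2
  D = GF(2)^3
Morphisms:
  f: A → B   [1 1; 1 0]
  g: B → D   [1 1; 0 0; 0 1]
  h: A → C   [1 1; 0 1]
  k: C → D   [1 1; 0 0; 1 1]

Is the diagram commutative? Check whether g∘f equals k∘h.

Path 1 = f;g:
  e0=(1,0) f→(1,1) g→(0,0,1)
  e1=(0,1) f→(1,0) g→(1,0,0)
  result₁ = [0 1; 0 0; 1 0]
Path 2 = h;k:
  e0=(1,0) h→(1,0) k→(1,0,1)
  e1=(0,1) h→(1,1) k→(0,0,0)
  result₂ = [1 0; 0 0; 1 0]
Equal? NO — does not commute

Answer: DOES NOT COMMUTE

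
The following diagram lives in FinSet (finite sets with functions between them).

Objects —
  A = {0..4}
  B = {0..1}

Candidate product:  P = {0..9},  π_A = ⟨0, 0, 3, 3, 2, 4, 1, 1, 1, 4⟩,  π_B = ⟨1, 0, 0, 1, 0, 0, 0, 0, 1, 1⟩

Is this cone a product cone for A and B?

|A|·|B| = 5·2 = 10;  |P| = 10
Check the pairing map k ↦ (π_A(k), π_B(k)):
  0 : (0,1)
  1 : (0,0)
  2 : (3,0)
  3 : (3,1)
  4 : (2,0)
  5 : (4,0)
  6 : (1,0)
  7 : (1,0)  ✗ repeats pair of k=6
  8 : (1,1)
  9 : (4,1)
distinct pairs in image: 9 / 10 needed
  → (1,0) hit at k=6 and k=7

Answer: NOT A VALID PRODUCT — duplicate pair at indices 6,7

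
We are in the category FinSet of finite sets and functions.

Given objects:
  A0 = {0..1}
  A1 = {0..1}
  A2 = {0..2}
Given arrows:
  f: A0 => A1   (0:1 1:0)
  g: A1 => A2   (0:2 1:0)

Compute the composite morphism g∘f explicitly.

  0 f=>1 g=>0
  1 f=>0 g=>2
⟦path⟧: (0:0 1:2)

Answer: (0:0 1:2)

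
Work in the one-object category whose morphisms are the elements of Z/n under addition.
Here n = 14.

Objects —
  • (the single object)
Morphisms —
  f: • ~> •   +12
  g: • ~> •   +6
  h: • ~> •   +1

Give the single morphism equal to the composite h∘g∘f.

  0 +12≡12 +6≡4 +1≡5  (mod 14)
composite: +5

Answer: +5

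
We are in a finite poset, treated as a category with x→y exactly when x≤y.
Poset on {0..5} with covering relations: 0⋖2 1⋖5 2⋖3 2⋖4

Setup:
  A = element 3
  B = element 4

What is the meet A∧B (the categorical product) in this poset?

Answer: A∧B = 2

Trace:
{x : x<=A ∧ x<=B} = {0,2}  (A=3, B=4)
  0 <= 2
  2 <= 2
glb = 2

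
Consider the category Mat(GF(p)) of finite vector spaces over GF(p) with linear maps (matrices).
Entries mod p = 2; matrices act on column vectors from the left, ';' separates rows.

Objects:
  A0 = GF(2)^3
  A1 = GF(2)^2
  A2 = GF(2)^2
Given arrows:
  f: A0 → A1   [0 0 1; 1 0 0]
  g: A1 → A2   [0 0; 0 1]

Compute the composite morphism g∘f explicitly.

Answer: [0 0 0; 1 0 0]

Derivation:
  e0=⟨1,0,0⟩ f→⟨0,1⟩ g→⟨0,1⟩
  e1=⟨0,1,0⟩ f→⟨0,0⟩ g→⟨0,0⟩
  e2=⟨0,0,1⟩ f→⟨1,0⟩ g→⟨0,0⟩
⟦path⟧: [0 0 0; 1 0 0]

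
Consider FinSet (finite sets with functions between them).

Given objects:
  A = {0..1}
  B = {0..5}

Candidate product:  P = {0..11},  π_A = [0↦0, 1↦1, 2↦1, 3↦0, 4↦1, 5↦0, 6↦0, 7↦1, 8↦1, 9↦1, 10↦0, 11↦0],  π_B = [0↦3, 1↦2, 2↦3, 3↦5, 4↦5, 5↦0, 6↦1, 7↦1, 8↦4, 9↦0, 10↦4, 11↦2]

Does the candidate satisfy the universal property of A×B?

|A|·|B| = 2·6 = 12;  |P| = 12
Check the pairing map k ↦ (π_A(k), π_B(k)):
  0 ↦ (0,3)
  1 ↦ (1,2)
  2 ↦ (1,3)
  3 ↦ (0,5)
  4 ↦ (1,5)
  5 ↦ (0,0)
  6 ↦ (0,1)
  7 ↦ (1,1)
  8 ↦ (1,4)
  9 ↦ (1,0)
  10 ↦ (0,4)
  11 ↦ (0,2)
distinct pairs in image: 12 / 12 needed
  → bijection onto A×B; projections well-typed.

Answer: VALID PRODUCT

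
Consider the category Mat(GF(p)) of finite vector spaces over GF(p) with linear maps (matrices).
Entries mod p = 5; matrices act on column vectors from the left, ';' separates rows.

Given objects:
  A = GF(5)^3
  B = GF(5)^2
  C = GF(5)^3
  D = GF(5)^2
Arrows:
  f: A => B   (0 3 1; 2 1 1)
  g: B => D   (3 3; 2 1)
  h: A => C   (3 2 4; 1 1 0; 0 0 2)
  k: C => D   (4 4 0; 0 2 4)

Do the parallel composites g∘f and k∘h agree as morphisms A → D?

Along f;g (path 1):
  e0=[1,0,0] f=>[0,2] g=>[1,2]
  e1=[0,1,0] f=>[3,1] g=>[2,2]
  e2=[0,0,1] f=>[1,1] g=>[1,3]
  result₁ = (1 2 1; 2 2 3)
Along h;k (path 2):
  e0=[1,0,0] h=>[3,1,0] k=>[1,2]
  e1=[0,1,0] h=>[2,1,0] k=>[2,2]
  e2=[0,0,1] h=>[4,0,2] k=>[1,3]
  result₂ = (1 2 1; 2 2 3)
Equal? YES — commutes

Answer: COMMUTES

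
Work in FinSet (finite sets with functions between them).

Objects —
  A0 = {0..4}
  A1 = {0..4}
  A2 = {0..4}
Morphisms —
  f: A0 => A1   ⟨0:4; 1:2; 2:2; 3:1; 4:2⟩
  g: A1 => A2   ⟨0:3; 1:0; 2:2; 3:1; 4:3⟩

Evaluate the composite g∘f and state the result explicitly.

Answer: ⟨0:3; 1:2; 2:2; 3:0; 4:2⟩

Trace:
  0 f=>4 g=>3
  1 f=>2 g=>2
  2 f=>2 g=>2
  3 f=>1 g=>0
  4 f=>2 g=>2
composite: ⟨0:3; 1:2; 2:2; 3:0; 4:2⟩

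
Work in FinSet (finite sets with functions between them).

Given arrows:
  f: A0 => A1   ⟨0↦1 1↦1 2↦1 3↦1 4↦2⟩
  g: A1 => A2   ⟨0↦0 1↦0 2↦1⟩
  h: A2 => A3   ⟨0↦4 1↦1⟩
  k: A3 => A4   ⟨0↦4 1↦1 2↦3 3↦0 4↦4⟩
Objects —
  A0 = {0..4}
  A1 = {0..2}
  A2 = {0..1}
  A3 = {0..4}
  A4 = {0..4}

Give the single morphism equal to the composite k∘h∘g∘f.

  0 f=>1 g=>0 h=>4 k=>4
  1 f=>1 g=>0 h=>4 k=>4
  2 f=>1 g=>0 h=>4 k=>4
  3 f=>1 g=>0 h=>4 k=>4
  4 f=>2 g=>1 h=>1 k=>1
⟦path⟧: ⟨0↦4 1↦4 2↦4 3↦4 4↦1⟩

Answer: ⟨0↦4 1↦4 2↦4 3↦4 4↦1⟩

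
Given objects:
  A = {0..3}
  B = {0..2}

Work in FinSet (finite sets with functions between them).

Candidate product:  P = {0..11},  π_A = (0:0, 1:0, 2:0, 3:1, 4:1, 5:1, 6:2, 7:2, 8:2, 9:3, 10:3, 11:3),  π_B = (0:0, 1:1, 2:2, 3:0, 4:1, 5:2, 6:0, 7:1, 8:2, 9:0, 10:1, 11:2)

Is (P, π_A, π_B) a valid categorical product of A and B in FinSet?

Answer: VALID PRODUCT

Derivation:
|A|·|B| = 4·3 = 12;  |P| = 12
Check the pairing map k ↦ (π_A(k), π_B(k)):
  0 : (0,0)
  1 : (0,1)
  2 : (0,2)
  3 : (1,0)
  4 : (1,1)
  5 : (1,2)
  6 : (2,0)
  7 : (2,1)
  8 : (2,2)
  9 : (3,0)
  10 : (3,1)
  11 : (3,2)
distinct pairs in image: 12 / 12 needed
  → bijection onto A×B; projections well-typed.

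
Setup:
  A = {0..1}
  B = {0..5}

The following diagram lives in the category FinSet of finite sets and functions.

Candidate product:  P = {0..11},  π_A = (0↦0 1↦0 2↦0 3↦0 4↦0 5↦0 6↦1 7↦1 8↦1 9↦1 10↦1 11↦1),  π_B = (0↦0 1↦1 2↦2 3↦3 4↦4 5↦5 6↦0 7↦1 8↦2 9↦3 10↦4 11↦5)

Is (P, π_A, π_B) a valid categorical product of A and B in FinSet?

|A|·|B| = 2·6 = 12;  |P| = 12
Check the pairing map k ↦ (π_A(k), π_B(k)):
  0 ↦ (0,0)
  1 ↦ (0,1)
  2 ↦ (0,2)
  3 ↦ (0,3)
  4 ↦ (0,4)
  5 ↦ (0,5)
  6 ↦ (1,0)
  7 ↦ (1,1)
  8 ↦ (1,2)
  9 ↦ (1,3)
  10 ↦ (1,4)
  11 ↦ (1,5)
distinct pairs in image: 12 / 12 needed
  → bijection onto A×B; projections well-typed.

Answer: VALID PRODUCT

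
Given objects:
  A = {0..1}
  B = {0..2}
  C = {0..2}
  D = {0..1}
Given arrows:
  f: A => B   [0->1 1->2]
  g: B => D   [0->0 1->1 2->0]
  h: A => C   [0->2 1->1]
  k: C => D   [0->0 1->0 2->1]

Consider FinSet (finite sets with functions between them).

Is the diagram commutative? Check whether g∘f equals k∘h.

Answer: COMMUTES

Work:
Path 1 = f;g:
  0 f=>1 g=>1
  1 f=>2 g=>0
  ⟦path⟧₁ = [0->1 1->0]
Path 2 = h;k:
  0 h=>2 k=>1
  1 h=>1 k=>0
  ⟦path⟧₂ = [0->1 1->0]
Equal? equal; square commutes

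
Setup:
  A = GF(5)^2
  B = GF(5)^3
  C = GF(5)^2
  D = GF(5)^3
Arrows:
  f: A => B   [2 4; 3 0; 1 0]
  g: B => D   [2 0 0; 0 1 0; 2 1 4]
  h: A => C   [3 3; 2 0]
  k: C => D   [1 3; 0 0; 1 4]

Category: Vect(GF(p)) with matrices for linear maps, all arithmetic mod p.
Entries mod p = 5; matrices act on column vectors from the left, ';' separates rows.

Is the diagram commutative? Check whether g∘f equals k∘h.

Answer: DOES NOT COMMUTE

Work:
1) trace f;g:
  e0=(1,0) f=>(2,3,1) g=>(4,3,1)
  e1=(0,1) f=>(4,0,0) g=>(3,0,3)
  result₁ = [4 3; 3 0; 1 3]
2) trace h;k:
  e0=(1,0) h=>(3,2) k=>(4,0,1)
  e1=(0,1) h=>(3,0) k=>(3,0,3)
  result₂ = [4 3; 0 0; 1 3]
Equal? differ; not commutative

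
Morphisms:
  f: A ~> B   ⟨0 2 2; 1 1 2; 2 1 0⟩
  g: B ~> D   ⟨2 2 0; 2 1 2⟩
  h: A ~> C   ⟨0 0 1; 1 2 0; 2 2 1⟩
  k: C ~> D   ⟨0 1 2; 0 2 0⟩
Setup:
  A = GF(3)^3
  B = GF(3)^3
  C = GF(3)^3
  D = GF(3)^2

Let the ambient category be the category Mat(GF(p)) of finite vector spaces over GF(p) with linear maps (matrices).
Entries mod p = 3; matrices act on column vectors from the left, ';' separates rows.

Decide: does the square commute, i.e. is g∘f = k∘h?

Along f;g (path 1):
  e0=(1,0,0) f~>(0,1,2) g~>(2,2)
  e1=(0,1,0) f~>(2,1,1) g~>(0,1)
  e2=(0,0,1) f~>(2,2,0) g~>(2,0)
  composite₁ = ⟨2 0 2; 2 1 0⟩
Along h;k (path 2):
  e0=(1,0,0) h~>(0,1,2) k~>(2,2)
  e1=(0,1,0) h~>(0,2,2) k~>(0,1)
  e2=(0,0,1) h~>(1,0,1) k~>(2,0)
  composite₂ = ⟨2 0 2; 2 1 0⟩
Equal? same morphism ✓

Answer: COMMUTES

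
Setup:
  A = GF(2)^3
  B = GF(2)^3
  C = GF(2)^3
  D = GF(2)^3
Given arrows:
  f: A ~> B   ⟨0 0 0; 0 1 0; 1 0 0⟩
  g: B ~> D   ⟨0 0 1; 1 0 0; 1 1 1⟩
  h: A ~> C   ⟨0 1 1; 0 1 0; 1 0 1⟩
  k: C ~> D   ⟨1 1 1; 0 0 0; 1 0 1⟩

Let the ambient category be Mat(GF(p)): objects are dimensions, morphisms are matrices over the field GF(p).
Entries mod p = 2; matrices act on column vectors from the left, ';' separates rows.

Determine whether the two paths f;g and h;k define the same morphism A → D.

Answer: COMMUTES

Trace:
Along f;g (path 1):
  e0=⟨1,0,0⟩ f~>⟨0,0,1⟩ g~>⟨1,0,1⟩
  e1=⟨0,1,0⟩ f~>⟨0,1,0⟩ g~>⟨0,0,1⟩
  e2=⟨0,0,1⟩ f~>⟨0,0,0⟩ g~>⟨0,0,0⟩
  ⟦path⟧₁ = ⟨1 0 0; 0 0 0; 1 1 0⟩
Along h;k (path 2):
  e0=⟨1,0,0⟩ h~>⟨0,0,1⟩ k~>⟨1,0,1⟩
  e1=⟨0,1,0⟩ h~>⟨1,1,0⟩ k~>⟨0,0,1⟩
  e2=⟨0,0,1⟩ h~>⟨1,0,1⟩ k~>⟨0,0,0⟩
  ⟦path⟧₂ = ⟨1 0 0; 0 0 0; 1 1 0⟩
Equal? same morphism ✓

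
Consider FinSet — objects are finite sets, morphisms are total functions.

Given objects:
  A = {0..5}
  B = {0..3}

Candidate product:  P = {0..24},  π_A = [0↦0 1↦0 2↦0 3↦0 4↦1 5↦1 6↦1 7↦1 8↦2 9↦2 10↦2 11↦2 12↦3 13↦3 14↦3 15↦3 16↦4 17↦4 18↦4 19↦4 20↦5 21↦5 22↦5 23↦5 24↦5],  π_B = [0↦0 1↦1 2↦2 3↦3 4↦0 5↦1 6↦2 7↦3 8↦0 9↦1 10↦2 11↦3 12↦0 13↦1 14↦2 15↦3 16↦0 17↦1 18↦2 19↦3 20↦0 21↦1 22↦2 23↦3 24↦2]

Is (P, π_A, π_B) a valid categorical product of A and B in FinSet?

Answer: NOT A VALID PRODUCT — |P|=25 ≠ |A|·|B|=24

Trace:
|A|·|B| = 6·4 = 24;  |P| = 25
  → cardinalities differ; no bijection possible.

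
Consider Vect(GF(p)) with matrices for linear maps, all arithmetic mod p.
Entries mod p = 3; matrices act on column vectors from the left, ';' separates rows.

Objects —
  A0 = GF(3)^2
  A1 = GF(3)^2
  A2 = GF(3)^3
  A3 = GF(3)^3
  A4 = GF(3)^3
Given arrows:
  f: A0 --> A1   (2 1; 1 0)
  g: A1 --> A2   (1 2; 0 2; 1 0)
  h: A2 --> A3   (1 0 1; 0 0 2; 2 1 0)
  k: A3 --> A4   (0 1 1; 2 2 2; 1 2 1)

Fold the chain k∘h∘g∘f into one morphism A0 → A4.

Answer: (2 1; 1 0; 0 2)

Trace:
  e0=[1,0] f-->[2,1] g-->[1,2,2] h-->[0,1,1] k-->[2,1,0]
  e1=[0,1] f-->[1,0] g-->[1,0,1] h-->[2,2,2] k-->[1,0,2]
⟦path⟧: (2 1; 1 0; 0 2)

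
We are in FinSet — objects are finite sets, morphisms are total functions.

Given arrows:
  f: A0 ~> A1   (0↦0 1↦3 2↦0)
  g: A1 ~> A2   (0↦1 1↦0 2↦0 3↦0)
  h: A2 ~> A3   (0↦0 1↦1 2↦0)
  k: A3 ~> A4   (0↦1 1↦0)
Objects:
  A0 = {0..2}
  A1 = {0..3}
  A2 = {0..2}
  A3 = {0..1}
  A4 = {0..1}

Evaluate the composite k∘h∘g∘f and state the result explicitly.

  0 f~>0 g~>1 h~>1 k~>0
  1 f~>3 g~>0 h~>0 k~>1
  2 f~>0 g~>1 h~>1 k~>0
⟦path⟧: (0↦0 1↦1 2↦0)

Answer: (0↦0 1↦1 2↦0)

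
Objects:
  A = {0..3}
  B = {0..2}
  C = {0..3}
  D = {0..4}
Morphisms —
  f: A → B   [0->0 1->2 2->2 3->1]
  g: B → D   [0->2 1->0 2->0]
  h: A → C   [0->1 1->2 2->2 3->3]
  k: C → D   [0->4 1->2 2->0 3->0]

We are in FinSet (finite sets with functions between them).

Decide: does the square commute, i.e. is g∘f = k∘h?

Path 1 = f;g:
  0 f→0 g→2
  1 f→2 g→0
  2 f→2 g→0
  3 f→1 g→0
  composite₁ = [0->2 1->0 2->0 3->0]
Path 2 = h;k:
  0 h→1 k→2
  1 h→2 k→0
  2 h→2 k→0
  3 h→3 k→0
  composite₂ = [0->2 1->0 2->0 3->0]
Equal? equal; square commutes

Answer: COMMUTES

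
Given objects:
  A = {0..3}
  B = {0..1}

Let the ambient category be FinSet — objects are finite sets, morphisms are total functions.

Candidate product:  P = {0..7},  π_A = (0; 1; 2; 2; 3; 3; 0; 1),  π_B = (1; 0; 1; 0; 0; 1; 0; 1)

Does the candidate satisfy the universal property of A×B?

Answer: VALID PRODUCT

Derivation:
|A|·|B| = 4·2 = 8;  |P| = 8
Check the pairing map k ↦ (π_A(k), π_B(k)):
  0 ↦ (0,1)
  1 ↦ (1,0)
  2 ↦ (2,1)
  3 ↦ (2,0)
  4 ↦ (3,0)
  5 ↦ (3,1)
  6 ↦ (0,0)
  7 ↦ (1,1)
distinct pairs in image: 8 / 8 needed
  → bijection onto A×B; projections well-typed.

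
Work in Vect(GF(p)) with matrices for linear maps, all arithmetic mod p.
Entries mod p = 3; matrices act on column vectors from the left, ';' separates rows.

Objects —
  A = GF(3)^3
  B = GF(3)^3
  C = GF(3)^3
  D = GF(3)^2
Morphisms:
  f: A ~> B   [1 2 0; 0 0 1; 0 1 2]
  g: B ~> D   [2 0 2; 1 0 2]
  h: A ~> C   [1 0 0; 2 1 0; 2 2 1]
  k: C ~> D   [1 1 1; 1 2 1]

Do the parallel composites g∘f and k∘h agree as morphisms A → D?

Answer: COMMUTES

Trace:
Along f;g (path 1):
  e0=⟨1,0,0⟩ f~>⟨1,0,0⟩ g~>⟨2,1⟩
  e1=⟨0,1,0⟩ f~>⟨2,0,1⟩ g~>⟨0,1⟩
  e2=⟨0,0,1⟩ f~>⟨0,1,2⟩ g~>⟨1,1⟩
  composite₁ = [2 0 1; 1 1 1]
Along h;k (path 2):
  e0=⟨1,0,0⟩ h~>⟨1,2,2⟩ k~>⟨2,1⟩
  e1=⟨0,1,0⟩ h~>⟨0,1,2⟩ k~>⟨0,1⟩
  e2=⟨0,0,1⟩ h~>⟨0,0,1⟩ k~>⟨1,1⟩
  composite₂ = [2 0 1; 1 1 1]
Equal? YES — commutes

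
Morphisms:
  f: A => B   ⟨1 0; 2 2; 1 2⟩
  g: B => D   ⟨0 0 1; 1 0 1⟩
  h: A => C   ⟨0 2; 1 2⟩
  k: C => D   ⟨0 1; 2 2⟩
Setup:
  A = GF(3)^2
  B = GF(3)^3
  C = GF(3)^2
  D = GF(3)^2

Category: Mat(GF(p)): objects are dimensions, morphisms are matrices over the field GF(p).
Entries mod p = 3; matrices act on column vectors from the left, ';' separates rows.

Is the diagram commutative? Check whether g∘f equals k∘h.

Answer: COMMUTES

Trace:
1) trace f;g:
  e0=[1,0] f=>[1,2,1] g=>[1,2]
  e1=[0,1] f=>[0,2,2] g=>[2,2]
  result₁ = ⟨1 2; 2 2⟩
2) trace h;k:
  e0=[1,0] h=>[0,1] k=>[1,2]
  e1=[0,1] h=>[2,2] k=>[2,2]
  result₂ = ⟨1 2; 2 2⟩
Equal? equal; square commutes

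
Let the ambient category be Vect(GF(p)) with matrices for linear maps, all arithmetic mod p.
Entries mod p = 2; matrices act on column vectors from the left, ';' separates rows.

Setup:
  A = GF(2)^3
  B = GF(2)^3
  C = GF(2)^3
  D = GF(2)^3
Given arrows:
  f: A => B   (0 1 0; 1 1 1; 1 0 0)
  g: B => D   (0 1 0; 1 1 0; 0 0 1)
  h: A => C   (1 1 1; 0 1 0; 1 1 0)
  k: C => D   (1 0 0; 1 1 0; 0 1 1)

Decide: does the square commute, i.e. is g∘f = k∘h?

Answer: COMMUTES

Work:
1) trace f;g:
  e0=(1,0,0) f=>(0,1,1) g=>(1,1,1)
  e1=(0,1,0) f=>(1,1,0) g=>(1,0,0)
  e2=(0,0,1) f=>(0,1,0) g=>(1,1,0)
  composite₁ = (1 1 1; 1 0 1; 1 0 0)
2) trace h;k:
  e0=(1,0,0) h=>(1,0,1) k=>(1,1,1)
  e1=(0,1,0) h=>(1,1,1) k=>(1,0,0)
  e2=(0,0,1) h=>(1,0,0) k=>(1,1,0)
  composite₂ = (1 1 1; 1 0 1; 1 0 0)
Equal? YES — commutes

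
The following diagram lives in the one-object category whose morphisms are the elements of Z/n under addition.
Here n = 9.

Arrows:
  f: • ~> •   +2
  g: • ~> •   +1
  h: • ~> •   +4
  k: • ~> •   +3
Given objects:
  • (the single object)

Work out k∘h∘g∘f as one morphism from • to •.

Answer: +1

Derivation:
  0 +2≡2 +1≡3 +4≡7 +3≡1  (mod 9)
⟦path⟧: +1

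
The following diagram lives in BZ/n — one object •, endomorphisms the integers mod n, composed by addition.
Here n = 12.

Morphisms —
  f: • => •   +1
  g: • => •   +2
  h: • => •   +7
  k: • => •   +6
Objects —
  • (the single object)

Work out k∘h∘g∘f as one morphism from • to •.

  0 +1≡1 +2≡3 +7≡10 +6≡4  (mod 12)
⟦path⟧: +4

Answer: +4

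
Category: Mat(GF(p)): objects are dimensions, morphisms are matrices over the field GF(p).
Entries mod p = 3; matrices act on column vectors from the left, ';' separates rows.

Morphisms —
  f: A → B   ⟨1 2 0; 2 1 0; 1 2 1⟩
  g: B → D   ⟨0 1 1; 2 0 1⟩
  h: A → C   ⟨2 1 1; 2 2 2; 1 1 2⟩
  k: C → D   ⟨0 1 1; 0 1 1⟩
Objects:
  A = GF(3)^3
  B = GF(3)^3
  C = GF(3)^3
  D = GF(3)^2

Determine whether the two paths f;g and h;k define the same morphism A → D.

Path 1 = f;g:
  e0=[1,0,0] f→[1,2,1] g→[0,0]
  e1=[0,1,0] f→[2,1,2] g→[0,0]
  e2=[0,0,1] f→[0,0,1] g→[1,1]
  composite₁ = ⟨0 0 1; 0 0 1⟩
Path 2 = h;k:
  e0=[1,0,0] h→[2,2,1] k→[0,0]
  e1=[0,1,0] h→[1,2,1] k→[0,0]
  e2=[0,0,1] h→[1,2,2] k→[1,1]
  composite₂ = ⟨0 0 1; 0 0 1⟩
Equal? YES — commutes

Answer: COMMUTES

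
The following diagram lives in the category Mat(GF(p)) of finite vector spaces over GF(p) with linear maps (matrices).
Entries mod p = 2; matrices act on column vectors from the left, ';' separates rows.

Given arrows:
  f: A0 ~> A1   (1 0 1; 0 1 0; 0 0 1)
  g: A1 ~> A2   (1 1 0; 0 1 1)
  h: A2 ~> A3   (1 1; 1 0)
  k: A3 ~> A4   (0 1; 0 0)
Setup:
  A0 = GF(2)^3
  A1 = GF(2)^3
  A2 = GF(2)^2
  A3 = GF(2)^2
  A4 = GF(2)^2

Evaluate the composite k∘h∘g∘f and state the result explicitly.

  e0=[1,0,0] f~>[1,0,0] g~>[1,0] h~>[1,1] k~>[1,0]
  e1=[0,1,0] f~>[0,1,0] g~>[1,1] h~>[0,1] k~>[1,0]
  e2=[0,0,1] f~>[1,0,1] g~>[1,1] h~>[0,1] k~>[1,0]
composite: (1 1 1; 0 0 0)

Answer: (1 1 1; 0 0 0)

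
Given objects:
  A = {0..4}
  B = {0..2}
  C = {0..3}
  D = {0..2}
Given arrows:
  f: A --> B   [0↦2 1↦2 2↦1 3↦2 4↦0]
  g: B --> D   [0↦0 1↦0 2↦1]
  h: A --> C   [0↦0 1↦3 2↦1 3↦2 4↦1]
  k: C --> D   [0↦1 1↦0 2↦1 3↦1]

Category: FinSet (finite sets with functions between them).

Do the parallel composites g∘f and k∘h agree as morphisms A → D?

Answer: COMMUTES

Trace:
Path 1 = f;g:
  0 f-->2 g-->1
  1 f-->2 g-->1
  2 f-->1 g-->0
  3 f-->2 g-->1
  4 f-->0 g-->0
  result₁ = [0↦1 1↦1 2↦0 3↦1 4↦0]
Path 2 = h;k:
  0 h-->0 k-->1
  1 h-->3 k-->1
  2 h-->1 k-->0
  3 h-->2 k-->1
  4 h-->1 k-->0
  result₂ = [0↦1 1↦1 2↦0 3↦1 4↦0]
Equal? same morphism ✓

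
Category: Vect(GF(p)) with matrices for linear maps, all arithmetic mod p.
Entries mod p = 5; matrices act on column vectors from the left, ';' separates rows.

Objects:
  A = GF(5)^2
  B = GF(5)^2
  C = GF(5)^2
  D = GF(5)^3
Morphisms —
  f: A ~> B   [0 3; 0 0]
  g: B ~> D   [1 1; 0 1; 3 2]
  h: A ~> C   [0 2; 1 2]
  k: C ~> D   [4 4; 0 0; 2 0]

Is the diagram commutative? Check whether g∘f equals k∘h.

Answer: DOES NOT COMMUTE

Work:
1) trace f;g:
  e0=(1,0) f~>(0,0) g~>(0,0,0)
  e1=(0,1) f~>(3,0) g~>(3,0,4)
  result₁ = [0 3; 0 0; 0 4]
2) trace h;k:
  e0=(1,0) h~>(0,1) k~>(4,0,0)
  e1=(0,1) h~>(2,2) k~>(1,0,4)
  result₂ = [4 1; 0 0; 0 4]
Equal? differ; not commutative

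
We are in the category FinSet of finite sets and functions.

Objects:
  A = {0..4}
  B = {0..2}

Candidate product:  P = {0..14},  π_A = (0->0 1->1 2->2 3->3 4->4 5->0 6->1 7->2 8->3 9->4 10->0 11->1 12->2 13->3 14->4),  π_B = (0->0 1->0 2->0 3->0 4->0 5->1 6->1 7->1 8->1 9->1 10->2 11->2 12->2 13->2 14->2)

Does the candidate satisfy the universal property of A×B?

Answer: VALID PRODUCT

Work:
|A|·|B| = 5·3 = 15;  |P| = 15
Check the pairing map k ↦ (π_A(k), π_B(k)):
  0 -> (0,0)
  1 -> (1,0)
  2 -> (2,0)
  3 -> (3,0)
  4 -> (4,0)
  5 -> (0,1)
  6 -> (1,1)
  7 -> (2,1)
  8 -> (3,1)
  9 -> (4,1)
  10 -> (0,2)
  11 -> (1,2)
  12 -> (2,2)
  13 -> (3,2)
  14 -> (4,2)
distinct pairs in image: 15 / 15 needed
  → bijection onto A×B; projections well-typed.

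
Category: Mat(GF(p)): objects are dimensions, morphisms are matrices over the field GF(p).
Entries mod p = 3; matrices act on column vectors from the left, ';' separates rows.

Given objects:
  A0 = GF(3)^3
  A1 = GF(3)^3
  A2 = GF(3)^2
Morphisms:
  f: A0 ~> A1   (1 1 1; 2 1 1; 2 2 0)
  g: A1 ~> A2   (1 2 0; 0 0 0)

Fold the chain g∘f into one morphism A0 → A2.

Answer: (2 0 0; 0 0 0)

Trace:
  e0=[1,0,0] f~>[1,2,2] g~>[2,0]
  e1=[0,1,0] f~>[1,1,2] g~>[0,0]
  e2=[0,0,1] f~>[1,1,0] g~>[0,0]
composite: (2 0 0; 0 0 0)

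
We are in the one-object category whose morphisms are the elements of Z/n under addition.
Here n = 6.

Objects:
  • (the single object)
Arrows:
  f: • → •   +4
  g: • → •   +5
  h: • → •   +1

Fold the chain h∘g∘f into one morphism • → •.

  0 +4≡4 +5≡3 +1≡4  (mod 6)
composite: +4

Answer: +4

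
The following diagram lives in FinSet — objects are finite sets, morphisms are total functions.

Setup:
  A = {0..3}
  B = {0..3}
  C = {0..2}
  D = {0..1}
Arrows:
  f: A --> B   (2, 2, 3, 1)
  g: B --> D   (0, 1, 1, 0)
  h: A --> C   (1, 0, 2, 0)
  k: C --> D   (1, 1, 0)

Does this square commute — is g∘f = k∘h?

Along f;g (path 1):
  0 f-->2 g-->1
  1 f-->2 g-->1
  2 f-->3 g-->0
  3 f-->1 g-->1
  ⟦path⟧₁ = (1, 1, 0, 1)
Along h;k (path 2):
  0 h-->1 k-->1
  1 h-->0 k-->1
  2 h-->2 k-->0
  3 h-->0 k-->1
  ⟦path⟧₂ = (1, 1, 0, 1)
Equal? YES — commutes

Answer: COMMUTES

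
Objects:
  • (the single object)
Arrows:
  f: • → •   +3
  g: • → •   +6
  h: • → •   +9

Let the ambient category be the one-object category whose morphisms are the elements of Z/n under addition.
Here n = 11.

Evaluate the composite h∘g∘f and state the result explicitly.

Answer: +7

Trace:
  0 +3≡3 +6≡9 +9≡7  (mod 11)
composite: +7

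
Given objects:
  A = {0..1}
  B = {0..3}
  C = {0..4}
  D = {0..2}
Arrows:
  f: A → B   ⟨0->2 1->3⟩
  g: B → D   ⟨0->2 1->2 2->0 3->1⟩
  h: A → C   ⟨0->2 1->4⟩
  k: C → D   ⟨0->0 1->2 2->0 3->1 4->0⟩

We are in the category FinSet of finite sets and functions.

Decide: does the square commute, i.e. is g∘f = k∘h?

Answer: DOES NOT COMMUTE

Derivation:
Path 1 = f;g:
  0 f→2 g→0
  1 f→3 g→1
  composite₁ = ⟨0->0 1->1⟩
Path 2 = h;k:
  0 h→2 k→0
  1 h→4 k→0
  composite₂ = ⟨0->0 1->0⟩
Equal? NO — does not commute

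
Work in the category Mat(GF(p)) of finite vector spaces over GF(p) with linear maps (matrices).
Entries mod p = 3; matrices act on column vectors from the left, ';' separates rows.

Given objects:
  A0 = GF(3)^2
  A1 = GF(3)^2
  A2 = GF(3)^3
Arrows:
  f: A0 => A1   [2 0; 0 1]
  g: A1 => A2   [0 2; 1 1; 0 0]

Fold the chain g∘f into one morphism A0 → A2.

Answer: [0 2; 2 1; 0 0]

Work:
  e0=⟨1,0⟩ f=>⟨2,0⟩ g=>⟨0,2,0⟩
  e1=⟨0,1⟩ f=>⟨0,1⟩ g=>⟨2,1,0⟩
⟦path⟧: [0 2; 2 1; 0 0]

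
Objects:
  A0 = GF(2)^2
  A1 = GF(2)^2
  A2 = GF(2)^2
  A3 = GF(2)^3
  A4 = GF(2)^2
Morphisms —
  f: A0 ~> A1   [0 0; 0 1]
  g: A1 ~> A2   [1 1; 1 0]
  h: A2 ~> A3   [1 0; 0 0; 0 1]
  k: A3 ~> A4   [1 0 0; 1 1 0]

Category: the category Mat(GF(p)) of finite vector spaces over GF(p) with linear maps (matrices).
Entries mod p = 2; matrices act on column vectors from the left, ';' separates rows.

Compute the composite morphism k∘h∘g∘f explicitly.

Answer: [0 1; 0 1]

Work:
  e0=[1,0] f~>[0,0] g~>[0,0] h~>[0,0,0] k~>[0,0]
  e1=[0,1] f~>[0,1] g~>[1,0] h~>[1,0,0] k~>[1,1]
⟦path⟧: [0 1; 0 1]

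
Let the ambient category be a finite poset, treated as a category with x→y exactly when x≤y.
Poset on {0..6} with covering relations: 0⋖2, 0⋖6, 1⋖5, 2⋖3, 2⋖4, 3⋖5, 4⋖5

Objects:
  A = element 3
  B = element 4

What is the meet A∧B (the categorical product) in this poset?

Common predecessors of 3,4: {0,2}
  0 <= 2
  2 <= 2
glb = 2

Answer: A∧B = 2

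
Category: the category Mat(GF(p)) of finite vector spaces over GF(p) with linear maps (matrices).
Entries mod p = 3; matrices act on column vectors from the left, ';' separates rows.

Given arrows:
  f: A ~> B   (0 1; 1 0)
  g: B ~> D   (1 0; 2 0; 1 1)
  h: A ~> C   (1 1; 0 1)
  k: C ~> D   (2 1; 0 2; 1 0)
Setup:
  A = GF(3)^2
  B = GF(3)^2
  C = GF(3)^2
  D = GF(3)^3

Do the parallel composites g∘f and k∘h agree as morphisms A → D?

Answer: DOES NOT COMMUTE

Trace:
Path 1 = f;g:
  e0=(1,0) f~>(0,1) g~>(0,0,1)
  e1=(0,1) f~>(1,0) g~>(1,2,1)
  result₁ = (0 1; 0 2; 1 1)
Path 2 = h;k:
  e0=(1,0) h~>(1,0) k~>(2,0,1)
  e1=(0,1) h~>(1,1) k~>(0,2,1)
  result₂ = (2 0; 0 2; 1 1)
Equal? NO — does not commute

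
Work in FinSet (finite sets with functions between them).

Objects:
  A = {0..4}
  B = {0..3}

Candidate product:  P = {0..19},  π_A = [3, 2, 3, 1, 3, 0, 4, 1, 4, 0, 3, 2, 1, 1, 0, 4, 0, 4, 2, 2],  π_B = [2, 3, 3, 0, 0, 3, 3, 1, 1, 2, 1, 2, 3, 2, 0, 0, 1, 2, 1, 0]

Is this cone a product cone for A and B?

|A|·|B| = 5·4 = 20;  |P| = 20
Check the pairing map k ↦ (π_A(k), π_B(k)):
  0 ↦ (3,2)
  1 ↦ (2,3)
  2 ↦ (3,3)
  3 ↦ (1,0)
  4 ↦ (3,0)
  5 ↦ (0,3)
  6 ↦ (4,3)
  7 ↦ (1,1)
  8 ↦ (4,1)
  9 ↦ (0,2)
  10 ↦ (3,1)
  11 ↦ (2,2)
  12 ↦ (1,3)
  13 ↦ (1,2)
  14 ↦ (0,0)
  15 ↦ (4,0)
  16 ↦ (0,1)
  17 ↦ (4,2)
  18 ↦ (2,1)
  19 ↦ (2,0)
distinct pairs in image: 20 / 20 needed
  → bijection onto A×B; projections well-typed.

Answer: VALID PRODUCT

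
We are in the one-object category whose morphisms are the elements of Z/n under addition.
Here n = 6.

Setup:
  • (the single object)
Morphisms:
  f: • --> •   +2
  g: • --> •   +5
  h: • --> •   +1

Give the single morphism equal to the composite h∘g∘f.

Answer: +2

Trace:
  0 +2≡2 +5≡1 +1≡2  (mod 6)
⟦path⟧: +2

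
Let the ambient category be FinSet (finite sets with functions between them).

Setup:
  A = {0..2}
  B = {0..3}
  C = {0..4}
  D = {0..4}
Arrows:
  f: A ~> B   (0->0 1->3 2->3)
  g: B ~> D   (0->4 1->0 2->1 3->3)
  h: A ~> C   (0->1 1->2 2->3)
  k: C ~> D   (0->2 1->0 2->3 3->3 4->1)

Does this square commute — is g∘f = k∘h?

Answer: DOES NOT COMMUTE

Trace:
1) trace f;g:
  0 f~>0 g~>4
  1 f~>3 g~>3
  2 f~>3 g~>3
  composite₁ = (0->4 1->3 2->3)
2) trace h;k:
  0 h~>1 k~>0
  1 h~>2 k~>3
  2 h~>3 k~>3
  composite₂ = (0->0 1->3 2->3)
Equal? differ; not commutative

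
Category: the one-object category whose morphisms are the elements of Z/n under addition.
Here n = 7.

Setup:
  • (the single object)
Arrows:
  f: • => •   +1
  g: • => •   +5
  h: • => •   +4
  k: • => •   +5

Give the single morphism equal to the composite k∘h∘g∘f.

  0 +1≡1 +5≡6 +4≡3 +5≡1  (mod 7)
⟦path⟧: +1

Answer: +1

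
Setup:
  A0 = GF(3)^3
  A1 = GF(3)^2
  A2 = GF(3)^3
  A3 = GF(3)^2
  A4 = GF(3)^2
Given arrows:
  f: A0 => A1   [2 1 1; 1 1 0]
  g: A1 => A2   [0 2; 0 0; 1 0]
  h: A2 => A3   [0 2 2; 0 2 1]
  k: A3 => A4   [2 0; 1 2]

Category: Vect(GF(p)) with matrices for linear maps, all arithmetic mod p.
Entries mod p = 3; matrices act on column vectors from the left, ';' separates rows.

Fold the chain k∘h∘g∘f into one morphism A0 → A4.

  e0=(1,0,0) f=>(2,1) g=>(2,0,2) h=>(1,2) k=>(2,2)
  e1=(0,1,0) f=>(1,1) g=>(2,0,1) h=>(2,1) k=>(1,1)
  e2=(0,0,1) f=>(1,0) g=>(0,0,1) h=>(2,1) k=>(1,1)
⟦path⟧: [2 1 1; 2 1 1]

Answer: [2 1 1; 2 1 1]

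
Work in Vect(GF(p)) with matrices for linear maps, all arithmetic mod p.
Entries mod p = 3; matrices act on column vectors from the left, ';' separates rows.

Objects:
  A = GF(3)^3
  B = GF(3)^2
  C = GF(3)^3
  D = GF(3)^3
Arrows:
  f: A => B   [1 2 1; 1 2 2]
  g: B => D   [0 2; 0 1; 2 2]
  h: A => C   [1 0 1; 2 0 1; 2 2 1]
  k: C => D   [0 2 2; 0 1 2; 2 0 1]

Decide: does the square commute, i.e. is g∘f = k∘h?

Along f;g (path 1):
  e0=[1,0,0] f=>[1,1] g=>[2,1,1]
  e1=[0,1,0] f=>[2,2] g=>[1,2,2]
  e2=[0,0,1] f=>[1,2] g=>[1,2,0]
  ⟦path⟧₁ = [2 1 1; 1 2 2; 1 2 0]
Along h;k (path 2):
  e0=[1,0,0] h=>[1,2,2] k=>[2,0,1]
  e1=[0,1,0] h=>[0,0,2] k=>[1,1,2]
  e2=[0,0,1] h=>[1,1,1] k=>[1,0,0]
  ⟦path⟧₂ = [2 1 1; 0 1 0; 1 2 0]
Equal? distinct morphisms ✗

Answer: DOES NOT COMMUTE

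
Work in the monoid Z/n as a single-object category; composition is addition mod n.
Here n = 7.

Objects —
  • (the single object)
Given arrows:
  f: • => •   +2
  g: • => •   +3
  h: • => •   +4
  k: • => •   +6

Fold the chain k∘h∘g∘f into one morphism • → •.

Answer: +1

Work:
  0 +2≡2 +3≡5 +4≡2 +6≡1  (mod 7)
⟦path⟧: +1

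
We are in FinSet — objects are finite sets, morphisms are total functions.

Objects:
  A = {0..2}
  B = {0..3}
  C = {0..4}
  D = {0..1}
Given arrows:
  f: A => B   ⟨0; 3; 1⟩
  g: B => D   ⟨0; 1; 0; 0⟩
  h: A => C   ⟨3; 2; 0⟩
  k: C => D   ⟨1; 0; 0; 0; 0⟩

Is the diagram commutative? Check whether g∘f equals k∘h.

Answer: COMMUTES

Trace:
Path 1 = f;g:
  0 f=>0 g=>0
  1 f=>3 g=>0
  2 f=>1 g=>1
  ⟦path⟧₁ = ⟨0; 0; 1⟩
Path 2 = h;k:
  0 h=>3 k=>0
  1 h=>2 k=>0
  2 h=>0 k=>1
  ⟦path⟧₂ = ⟨0; 0; 1⟩
Equal? same morphism ✓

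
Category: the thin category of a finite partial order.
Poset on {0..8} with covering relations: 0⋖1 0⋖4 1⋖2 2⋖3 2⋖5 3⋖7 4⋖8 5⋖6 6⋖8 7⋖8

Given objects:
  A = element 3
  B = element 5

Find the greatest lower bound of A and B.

Common predecessors of 3,5: {0,1,2}
  0 <= 2
  1 <= 2
  2 <= 2
glb = 2

Answer: A∧B = 2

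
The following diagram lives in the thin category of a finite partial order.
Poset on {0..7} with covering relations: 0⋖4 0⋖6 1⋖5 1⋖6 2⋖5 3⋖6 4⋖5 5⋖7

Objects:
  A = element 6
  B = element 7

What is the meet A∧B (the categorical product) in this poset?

Common predecessors of 6,7: {0,1}
  maximal lower bounds 0 and 1 are incomparable: neither 0⊑1 nor 1⊑0
→ no greatest lower bound exists

Answer: NO MEET EXISTS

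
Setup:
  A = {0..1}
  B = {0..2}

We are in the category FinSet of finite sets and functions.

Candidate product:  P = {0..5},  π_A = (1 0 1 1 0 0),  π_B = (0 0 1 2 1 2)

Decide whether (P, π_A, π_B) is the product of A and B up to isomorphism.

Answer: VALID PRODUCT

Trace:
|A|·|B| = 2·3 = 6;  |P| = 6
Check the pairing map k ↦ (π_A(k), π_B(k)):
  0 : (1,0)
  1 : (0,0)
  2 : (1,1)
  3 : (1,2)
  4 : (0,1)
  5 : (0,2)
distinct pairs in image: 6 / 6 needed
  → bijection onto A×B; projections well-typed.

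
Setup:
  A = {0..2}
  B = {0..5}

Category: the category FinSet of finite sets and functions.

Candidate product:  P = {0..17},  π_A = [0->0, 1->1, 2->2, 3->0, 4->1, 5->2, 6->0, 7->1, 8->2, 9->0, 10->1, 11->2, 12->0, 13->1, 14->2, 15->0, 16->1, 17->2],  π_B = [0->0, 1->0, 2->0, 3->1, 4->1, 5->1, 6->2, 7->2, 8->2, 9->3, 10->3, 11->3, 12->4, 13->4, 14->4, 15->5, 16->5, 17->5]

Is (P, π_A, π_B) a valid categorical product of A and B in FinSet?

|A|·|B| = 3·6 = 18;  |P| = 18
Check the pairing map k ↦ (π_A(k), π_B(k)):
  0 -> (0,0)
  1 -> (1,0)
  2 -> (2,0)
  3 -> (0,1)
  4 -> (1,1)
  5 -> (2,1)
  6 -> (0,2)
  7 -> (1,2)
  8 -> (2,2)
  9 -> (0,3)
  10 -> (1,3)
  11 -> (2,3)
  12 -> (0,4)
  13 -> (1,4)
  14 -> (2,4)
  15 -> (0,5)
  16 -> (1,5)
  17 -> (2,5)
distinct pairs in image: 18 / 18 needed
  → bijection onto A×B; projections well-typed.

Answer: VALID PRODUCT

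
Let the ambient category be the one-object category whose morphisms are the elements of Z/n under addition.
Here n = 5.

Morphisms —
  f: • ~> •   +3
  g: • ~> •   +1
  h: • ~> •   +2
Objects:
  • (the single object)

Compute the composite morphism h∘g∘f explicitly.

Answer: +1

Derivation:
  0 +3≡3 +1≡4 +2≡1  (mod 5)
result: +1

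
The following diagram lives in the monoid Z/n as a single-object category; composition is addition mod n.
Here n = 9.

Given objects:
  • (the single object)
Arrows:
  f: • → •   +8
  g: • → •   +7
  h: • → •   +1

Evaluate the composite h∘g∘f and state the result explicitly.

  0 +8≡8 +7≡6 +1≡7  (mod 9)
composite: +7

Answer: +7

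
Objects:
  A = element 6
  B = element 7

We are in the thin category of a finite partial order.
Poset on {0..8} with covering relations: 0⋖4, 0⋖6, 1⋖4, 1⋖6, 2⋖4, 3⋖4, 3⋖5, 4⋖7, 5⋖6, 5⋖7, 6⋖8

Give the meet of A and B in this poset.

Answer: NO MEET EXISTS

Derivation:
Common predecessors of 6,7: {0,1,3,5}
  maximal lower bounds 0 and 1 are incomparable: neither 0⊑1 nor 1⊑0
→ no greatest lower bound exists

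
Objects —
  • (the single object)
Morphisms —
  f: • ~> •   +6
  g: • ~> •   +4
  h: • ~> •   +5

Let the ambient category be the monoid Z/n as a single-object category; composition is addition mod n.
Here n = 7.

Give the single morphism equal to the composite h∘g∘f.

  0 +6≡6 +4≡3 +5≡1  (mod 7)
⟦path⟧: +1

Answer: +1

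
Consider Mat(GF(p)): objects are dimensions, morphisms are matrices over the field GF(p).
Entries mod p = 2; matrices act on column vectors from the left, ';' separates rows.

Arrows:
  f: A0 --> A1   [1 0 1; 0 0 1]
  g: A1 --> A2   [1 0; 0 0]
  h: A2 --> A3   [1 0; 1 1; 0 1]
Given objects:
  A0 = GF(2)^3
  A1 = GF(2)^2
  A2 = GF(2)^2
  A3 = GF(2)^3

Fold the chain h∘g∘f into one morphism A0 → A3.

Answer: [1 0 1; 1 0 1; 0 0 0]

Derivation:
  e0=(1,0,0) f-->(1,0) g-->(1,0) h-->(1,1,0)
  e1=(0,1,0) f-->(0,0) g-->(0,0) h-->(0,0,0)
  e2=(0,0,1) f-->(1,1) g-->(1,0) h-->(1,1,0)
⟦path⟧: [1 0 1; 1 0 1; 0 0 0]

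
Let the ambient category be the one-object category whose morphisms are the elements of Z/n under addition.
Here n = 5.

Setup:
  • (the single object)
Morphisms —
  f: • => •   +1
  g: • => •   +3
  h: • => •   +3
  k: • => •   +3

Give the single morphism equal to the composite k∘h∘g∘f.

Answer: +0

Derivation:
  0 +1≡1 +3≡4 +3≡2 +3≡0  (mod 5)
composite: +0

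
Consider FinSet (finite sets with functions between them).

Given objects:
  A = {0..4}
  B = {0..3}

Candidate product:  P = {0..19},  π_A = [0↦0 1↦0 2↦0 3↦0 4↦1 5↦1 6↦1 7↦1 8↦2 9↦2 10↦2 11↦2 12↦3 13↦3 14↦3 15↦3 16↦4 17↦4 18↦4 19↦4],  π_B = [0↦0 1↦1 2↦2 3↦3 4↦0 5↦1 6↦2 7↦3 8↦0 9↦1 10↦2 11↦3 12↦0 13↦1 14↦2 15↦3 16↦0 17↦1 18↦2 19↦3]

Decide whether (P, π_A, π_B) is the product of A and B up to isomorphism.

|A|·|B| = 5·4 = 20;  |P| = 20
Check the pairing map k ↦ (π_A(k), π_B(k)):
  0 ↦ (0,0)
  1 ↦ (0,1)
  2 ↦ (0,2)
  3 ↦ (0,3)
  4 ↦ (1,0)
  5 ↦ (1,1)
  6 ↦ (1,2)
  7 ↦ (1,3)
  8 ↦ (2,0)
  9 ↦ (2,1)
  10 ↦ (2,2)
  11 ↦ (2,3)
  12 ↦ (3,0)
  13 ↦ (3,1)
  14 ↦ (3,2)
  15 ↦ (3,3)
  16 ↦ (4,0)
  17 ↦ (4,1)
  18 ↦ (4,2)
  19 ↦ (4,3)
distinct pairs in image: 20 / 20 needed
  → bijection onto A×B; projections well-typed.

Answer: VALID PRODUCT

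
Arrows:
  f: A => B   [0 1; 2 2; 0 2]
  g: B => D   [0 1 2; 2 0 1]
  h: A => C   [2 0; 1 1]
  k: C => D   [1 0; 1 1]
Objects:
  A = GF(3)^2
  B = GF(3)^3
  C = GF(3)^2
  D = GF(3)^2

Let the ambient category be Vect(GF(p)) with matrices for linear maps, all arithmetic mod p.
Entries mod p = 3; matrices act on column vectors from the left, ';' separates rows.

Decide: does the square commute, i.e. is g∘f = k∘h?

Along f;g (path 1):
  e0=⟨1,0⟩ f=>⟨0,2,0⟩ g=>⟨2,0⟩
  e1=⟨0,1⟩ f=>⟨1,2,2⟩ g=>⟨0,1⟩
  composite₁ = [2 0; 0 1]
Along h;k (path 2):
  e0=⟨1,0⟩ h=>⟨2,1⟩ k=>⟨2,0⟩
  e1=⟨0,1⟩ h=>⟨0,1⟩ k=>⟨0,1⟩
  composite₂ = [2 0; 0 1]
Equal? YES — commutes

Answer: COMMUTES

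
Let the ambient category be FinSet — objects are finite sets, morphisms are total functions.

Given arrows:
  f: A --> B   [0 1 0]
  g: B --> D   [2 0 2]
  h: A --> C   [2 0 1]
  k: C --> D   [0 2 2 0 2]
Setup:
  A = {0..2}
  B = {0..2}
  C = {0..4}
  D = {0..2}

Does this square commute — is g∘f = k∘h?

Answer: COMMUTES

Work:
Path 1 = f;g:
  0 f-->0 g-->2
  1 f-->1 g-->0
  2 f-->0 g-->2
  ⟦path⟧₁ = [2 0 2]
Path 2 = h;k:
  0 h-->2 k-->2
  1 h-->0 k-->0
  2 h-->1 k-->2
  ⟦path⟧₂ = [2 0 2]
Equal? equal; square commutes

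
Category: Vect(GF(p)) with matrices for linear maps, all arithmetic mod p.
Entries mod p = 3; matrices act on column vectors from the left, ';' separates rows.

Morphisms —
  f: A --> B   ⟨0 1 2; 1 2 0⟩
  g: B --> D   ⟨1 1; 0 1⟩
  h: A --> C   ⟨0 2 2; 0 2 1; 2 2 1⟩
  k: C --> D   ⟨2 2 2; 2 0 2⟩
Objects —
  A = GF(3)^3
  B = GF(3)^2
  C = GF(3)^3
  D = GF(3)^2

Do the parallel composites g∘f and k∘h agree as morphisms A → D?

Answer: COMMUTES

Derivation:
Path 1 = f;g:
  e0=⟨1,0,0⟩ f-->⟨0,1⟩ g-->⟨1,1⟩
  e1=⟨0,1,0⟩ f-->⟨1,2⟩ g-->⟨0,2⟩
  e2=⟨0,0,1⟩ f-->⟨2,0⟩ g-->⟨2,0⟩
  composite₁ = ⟨1 0 2; 1 2 0⟩
Path 2 = h;k:
  e0=⟨1,0,0⟩ h-->⟨0,0,2⟩ k-->⟨1,1⟩
  e1=⟨0,1,0⟩ h-->⟨2,2,2⟩ k-->⟨0,2⟩
  e2=⟨0,0,1⟩ h-->⟨2,1,1⟩ k-->⟨2,0⟩
  composite₂ = ⟨1 0 2; 1 2 0⟩
Equal? same morphism ✓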